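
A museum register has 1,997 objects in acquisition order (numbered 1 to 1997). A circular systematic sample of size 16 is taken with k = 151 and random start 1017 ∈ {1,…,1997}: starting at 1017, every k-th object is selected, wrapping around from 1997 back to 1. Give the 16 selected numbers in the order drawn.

Selection 1: 1017
Selection 2: 1017 + 151 = 1168
Selection 3: 1168 + 151 = 1319
Selection 4: 1319 + 151 = 1470
Selection 5: 1470 + 151 = 1621
Selection 6: 1621 + 151 = 1772
Selection 7: 1772 + 151 = 1923
Selection 8: 1923 + 151 = 2074 → 2074 − 1997 = 77
Selection 9: 77 + 151 = 228
Selection 10: 228 + 151 = 379
Selection 11: 379 + 151 = 530
Selection 12: 530 + 151 = 681
Selection 13: 681 + 151 = 832
Selection 14: 832 + 151 = 983
Selection 15: 983 + 151 = 1134
Selection 16: 1134 + 151 = 1285

1017, 1168, 1319, 1470, 1621, 1772, 1923, 77, 228, 379, 530, 681, 832, 983, 1134, 1285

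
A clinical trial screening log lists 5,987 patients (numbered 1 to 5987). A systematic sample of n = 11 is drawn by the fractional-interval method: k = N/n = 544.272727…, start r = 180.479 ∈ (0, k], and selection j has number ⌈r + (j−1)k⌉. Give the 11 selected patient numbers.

181, 725, 1270, 1814, 2358, 2902, 3447, 3991, 4535, 5079, 5624

j=1: r + 0k = 180.479 → ⌈·⌉ = 181
j=2: r + 1k = 724.751727… → ⌈·⌉ = 725
j=3: r + 2k = 1269.024454… → ⌈·⌉ = 1270
j=4: r + 3k = 1813.297181… → ⌈·⌉ = 1814
j=5: r + 4k = 2357.569909… → ⌈·⌉ = 2358
j=6: r + 5k = 2901.842636… → ⌈·⌉ = 2902
j=7: r + 6k = 3446.115363… → ⌈·⌉ = 3447
j=8: r + 7k = 3990.388090… → ⌈·⌉ = 3991
j=9: r + 8k = 4534.660818… → ⌈·⌉ = 4535
j=10: r + 9k = 5078.933545… → ⌈·⌉ = 5079
j=11: r + 10k = 5623.206272… → ⌈·⌉ = 5624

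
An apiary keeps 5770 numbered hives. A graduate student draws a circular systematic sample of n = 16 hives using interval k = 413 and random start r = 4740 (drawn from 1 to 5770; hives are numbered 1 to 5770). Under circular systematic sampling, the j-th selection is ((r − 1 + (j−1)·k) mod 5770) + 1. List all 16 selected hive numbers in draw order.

4740, 5153, 5566, 209, 622, 1035, 1448, 1861, 2274, 2687, 3100, 3513, 3926, 4339, 4752, 5165

Selection 1: 4740
Selection 2: 4740 + 413 = 5153
Selection 3: 5153 + 413 = 5566
Selection 4: 5566 + 413 = 5979 → 5979 − 5770 = 209
Selection 5: 209 + 413 = 622
Selection 6: 622 + 413 = 1035
Selection 7: 1035 + 413 = 1448
Selection 8: 1448 + 413 = 1861
Selection 9: 1861 + 413 = 2274
Selection 10: 2274 + 413 = 2687
Selection 11: 2687 + 413 = 3100
Selection 12: 3100 + 413 = 3513
Selection 13: 3513 + 413 = 3926
Selection 14: 3926 + 413 = 4339
Selection 15: 4339 + 413 = 4752
Selection 16: 4752 + 413 = 5165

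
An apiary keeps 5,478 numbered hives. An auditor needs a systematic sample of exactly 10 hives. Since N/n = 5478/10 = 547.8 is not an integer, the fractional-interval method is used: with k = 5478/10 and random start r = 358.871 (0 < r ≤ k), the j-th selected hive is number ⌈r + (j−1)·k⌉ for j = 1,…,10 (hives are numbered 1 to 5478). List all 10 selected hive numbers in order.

359, 907, 1455, 2003, 2551, 3098, 3646, 4194, 4742, 5290

j=1: r + 0k = 358.871 → ⌈·⌉ = 359
j=2: r + 1k = 906.671 → ⌈·⌉ = 907
j=3: r + 2k = 1454.471 → ⌈·⌉ = 1455
j=4: r + 3k = 2002.271 → ⌈·⌉ = 2003
j=5: r + 4k = 2550.071 → ⌈·⌉ = 2551
j=6: r + 5k = 3097.871 → ⌈·⌉ = 3098
j=7: r + 6k = 3645.671 → ⌈·⌉ = 3646
j=8: r + 7k = 4193.471 → ⌈·⌉ = 4194
j=9: r + 8k = 4741.271 → ⌈·⌉ = 4742
j=10: r + 9k = 5289.071 → ⌈·⌉ = 5290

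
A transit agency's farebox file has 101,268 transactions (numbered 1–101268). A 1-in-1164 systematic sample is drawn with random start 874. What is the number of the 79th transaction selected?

k = 1164
79th selection = r + (79−1)·k = 874 + 78×1164 = 874 + 90792 = 91666

91666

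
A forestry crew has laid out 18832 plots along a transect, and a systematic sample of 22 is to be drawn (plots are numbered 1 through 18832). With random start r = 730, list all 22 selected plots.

730, 1586, 2442, 3298, 4154, 5010, 5866, 6722, 7578, 8434, 9290, 10146, 11002, 11858, 12714, 13570, 14426, 15282, 16138, 16994, 17850, 18706

k = N/n = 18832/22 = 856
plot 1: 730
plot 2: 730 + 856 = 1586
plot 3: 1586 + 856 = 2442
plot 4: 2442 + 856 = 3298
plot 5: 3298 + 856 = 4154
plot 6: 4154 + 856 = 5010
plot 7: 5010 + 856 = 5866
plot 8: 5866 + 856 = 6722
plot 9: 6722 + 856 = 7578
plot 10: 7578 + 856 = 8434
plot 11: 8434 + 856 = 9290
plot 12: 9290 + 856 = 10146
plot 13: 10146 + 856 = 11002
plot 14: 11002 + 856 = 11858
plot 15: 11858 + 856 = 12714
plot 16: 12714 + 856 = 13570
plot 17: 13570 + 856 = 14426
plot 18: 14426 + 856 = 15282
plot 19: 15282 + 856 = 16138
plot 20: 16138 + 856 = 16994
plot 21: 16994 + 856 = 17850
plot 22: 17850 + 856 = 18706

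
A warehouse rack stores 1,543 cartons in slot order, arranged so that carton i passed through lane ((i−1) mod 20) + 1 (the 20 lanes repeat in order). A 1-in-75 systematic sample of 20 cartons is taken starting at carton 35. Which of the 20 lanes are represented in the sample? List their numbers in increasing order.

5, 10, 15, 20

Consecutive selections differ by k = 75, so their lane numbers differ by 75 mod 20 = 15.
gcd(75, 20) = 5, so the sample visits 20/5 = 4 distinct residues mod 20.
Start 35 is lane 15; the lanes hit are 5, 10, 15, 20.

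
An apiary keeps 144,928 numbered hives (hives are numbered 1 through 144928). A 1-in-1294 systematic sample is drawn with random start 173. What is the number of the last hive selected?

k = 1294
112th selection = r + (112−1)·k = 173 + 111×1294 = 173 + 143634 = 143807

143807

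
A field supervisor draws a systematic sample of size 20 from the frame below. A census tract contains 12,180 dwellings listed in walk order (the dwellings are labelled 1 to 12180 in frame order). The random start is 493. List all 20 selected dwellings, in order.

k = N/n = 12180/20 = 609
dwelling 1: 493
dwelling 2: 493 + 609 = 1102
dwelling 3: 1102 + 609 = 1711
dwelling 4: 1711 + 609 = 2320
dwelling 5: 2320 + 609 = 2929
dwelling 6: 2929 + 609 = 3538
dwelling 7: 3538 + 609 = 4147
dwelling 8: 4147 + 609 = 4756
dwelling 9: 4756 + 609 = 5365
dwelling 10: 5365 + 609 = 5974
dwelling 11: 5974 + 609 = 6583
dwelling 12: 6583 + 609 = 7192
dwelling 13: 7192 + 609 = 7801
dwelling 14: 7801 + 609 = 8410
dwelling 15: 8410 + 609 = 9019
dwelling 16: 9019 + 609 = 9628
dwelling 17: 9628 + 609 = 10237
dwelling 18: 10237 + 609 = 10846
dwelling 19: 10846 + 609 = 11455
dwelling 20: 11455 + 609 = 12064

493, 1102, 1711, 2320, 2929, 3538, 4147, 4756, 5365, 5974, 6583, 7192, 7801, 8410, 9019, 9628, 10237, 10846, 11455, 12064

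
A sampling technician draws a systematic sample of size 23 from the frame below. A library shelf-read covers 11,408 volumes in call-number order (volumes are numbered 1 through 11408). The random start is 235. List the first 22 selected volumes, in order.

k = N/n = 11408/23 = 496
volume 1: 235
volume 2: 235 + 496 = 731
volume 3: 731 + 496 = 1227
volume 4: 1227 + 496 = 1723
volume 5: 1723 + 496 = 2219
volume 6: 2219 + 496 = 2715
volume 7: 2715 + 496 = 3211
volume 8: 3211 + 496 = 3707
volume 9: 3707 + 496 = 4203
volume 10: 4203 + 496 = 4699
volume 11: 4699 + 496 = 5195
volume 12: 5195 + 496 = 5691
volume 13: 5691 + 496 = 6187
volume 14: 6187 + 496 = 6683
volume 15: 6683 + 496 = 7179
volume 16: 7179 + 496 = 7675
volume 17: 7675 + 496 = 8171
volume 18: 8171 + 496 = 8667
volume 19: 8667 + 496 = 9163
volume 20: 9163 + 496 = 9659
volume 21: 9659 + 496 = 10155
volume 22: 10155 + 496 = 10651

235, 731, 1227, 1723, 2219, 2715, 3211, 3707, 4203, 4699, 5195, 5691, 6187, 6683, 7179, 7675, 8171, 8667, 9163, 9659, 10155, 10651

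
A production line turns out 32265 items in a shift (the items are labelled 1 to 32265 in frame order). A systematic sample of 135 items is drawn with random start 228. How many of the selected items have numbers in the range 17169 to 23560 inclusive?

k = 32265/135 = 239
First selection ≥ 17169: 228 + ⌈(17169−228)/239⌉·239 = 228 + 71×239 = 17197
Last selection ≤ 23560: 228 + ⌊(23560−228)/239⌋·239 = 228 + 97×239 = 23411
Count = 97 − 71 + 1 = 27

27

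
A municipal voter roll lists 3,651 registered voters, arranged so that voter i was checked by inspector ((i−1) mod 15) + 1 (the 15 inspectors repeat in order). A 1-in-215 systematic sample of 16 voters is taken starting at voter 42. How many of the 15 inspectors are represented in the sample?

Consecutive selections differ by k = 215, so their inspector numbers differ by 215 mod 15 = 5.
gcd(215, 15) = 5, so the sample visits 15/5 = 3 distinct residues mod 15.
Start 42 is inspector 12; the inspectors hit are 2, 7, 12.

3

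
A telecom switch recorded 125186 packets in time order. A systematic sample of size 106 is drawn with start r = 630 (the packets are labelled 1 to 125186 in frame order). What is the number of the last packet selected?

124635

k = 125186/106 = 1181
106th selection = r + (106−1)·k = 630 + 105×1181 = 630 + 124005 = 124635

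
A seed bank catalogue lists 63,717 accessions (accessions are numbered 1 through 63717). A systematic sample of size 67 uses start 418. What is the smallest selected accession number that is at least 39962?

40360

k = 63717/67 = 951
Steps past start: ⌈(39962 − 418)/951⌉ = ⌈39544/951⌉ = 42
Selected accession: 418 + 42×951 = 40360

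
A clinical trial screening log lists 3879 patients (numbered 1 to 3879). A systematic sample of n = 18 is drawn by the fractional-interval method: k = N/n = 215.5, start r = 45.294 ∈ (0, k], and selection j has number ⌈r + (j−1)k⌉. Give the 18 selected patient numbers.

46, 261, 477, 692, 908, 1123, 1339, 1554, 1770, 1985, 2201, 2416, 2632, 2847, 3063, 3278, 3494, 3709

j=1: r + 0k = 45.294 → ⌈·⌉ = 46
j=2: r + 1k = 260.794 → ⌈·⌉ = 261
j=3: r + 2k = 476.294 → ⌈·⌉ = 477
j=4: r + 3k = 691.794 → ⌈·⌉ = 692
j=5: r + 4k = 907.294 → ⌈·⌉ = 908
j=6: r + 5k = 1122.794 → ⌈·⌉ = 1123
j=7: r + 6k = 1338.294 → ⌈·⌉ = 1339
j=8: r + 7k = 1553.794 → ⌈·⌉ = 1554
j=9: r + 8k = 1769.294 → ⌈·⌉ = 1770
j=10: r + 9k = 1984.794 → ⌈·⌉ = 1985
j=11: r + 10k = 2200.294 → ⌈·⌉ = 2201
j=12: r + 11k = 2415.794 → ⌈·⌉ = 2416
j=13: r + 12k = 2631.294 → ⌈·⌉ = 2632
j=14: r + 13k = 2846.794 → ⌈·⌉ = 2847
j=15: r + 14k = 3062.294 → ⌈·⌉ = 3063
j=16: r + 15k = 3277.794 → ⌈·⌉ = 3278
j=17: r + 16k = 3493.294 → ⌈·⌉ = 3494
j=18: r + 17k = 3708.794 → ⌈·⌉ = 3709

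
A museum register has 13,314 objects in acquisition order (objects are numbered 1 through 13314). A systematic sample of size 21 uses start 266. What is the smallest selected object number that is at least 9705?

9776

k = 13314/21 = 634
Steps past start: ⌈(9705 − 266)/634⌉ = ⌈9439/634⌉ = 15
Selected object: 266 + 15×634 = 9776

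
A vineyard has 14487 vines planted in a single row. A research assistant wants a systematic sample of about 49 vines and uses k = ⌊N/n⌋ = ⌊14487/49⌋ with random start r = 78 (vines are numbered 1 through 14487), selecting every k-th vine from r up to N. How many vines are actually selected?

49

k = ⌊14487/49⌋ = 295
Achieved size = ⌊(14487 − 78)/295⌋ + 1 = ⌊14409/295⌋ + 1 = 48 + 1 = 49
(last selection: 78 + 48×295 = 14238 ≤ 14487; next would be 14533 > 14487)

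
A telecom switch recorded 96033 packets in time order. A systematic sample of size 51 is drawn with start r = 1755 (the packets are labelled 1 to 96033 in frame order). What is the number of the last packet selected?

k = 96033/51 = 1883
51st selection = r + (51−1)·k = 1755 + 50×1883 = 1755 + 94150 = 95905

95905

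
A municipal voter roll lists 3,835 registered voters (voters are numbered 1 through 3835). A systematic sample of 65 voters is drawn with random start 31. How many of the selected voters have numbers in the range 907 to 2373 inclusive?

k = 3835/65 = 59
First selection ≥ 907: 31 + ⌈(907−31)/59⌉·59 = 31 + 15×59 = 916
Last selection ≤ 2373: 31 + ⌊(2373−31)/59⌋·59 = 31 + 39×59 = 2332
Count = 39 − 15 + 1 = 25

25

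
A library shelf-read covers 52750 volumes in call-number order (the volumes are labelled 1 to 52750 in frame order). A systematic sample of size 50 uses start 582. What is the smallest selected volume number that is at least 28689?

29067

k = 52750/50 = 1055
Steps past start: ⌈(28689 − 582)/1055⌉ = ⌈28107/1055⌉ = 27
Selected volume: 582 + 27×1055 = 29067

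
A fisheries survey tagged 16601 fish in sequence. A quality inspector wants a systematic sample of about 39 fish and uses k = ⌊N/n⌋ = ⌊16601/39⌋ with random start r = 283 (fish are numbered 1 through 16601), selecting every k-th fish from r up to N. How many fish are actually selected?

k = ⌊16601/39⌋ = 425
Achieved size = ⌊(16601 − 283)/425⌋ + 1 = ⌊16318/425⌋ + 1 = 38 + 1 = 39
(last selection: 283 + 38×425 = 16433 ≤ 16601; next would be 16858 > 16601)

39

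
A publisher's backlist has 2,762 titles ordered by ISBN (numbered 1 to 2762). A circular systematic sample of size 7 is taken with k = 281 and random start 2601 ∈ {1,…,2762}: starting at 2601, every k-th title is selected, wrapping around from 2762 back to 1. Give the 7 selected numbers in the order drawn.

2601, 120, 401, 682, 963, 1244, 1525

Selection 1: 2601
Selection 2: 2601 + 281 = 2882 → 2882 − 2762 = 120
Selection 3: 120 + 281 = 401
Selection 4: 401 + 281 = 682
Selection 5: 682 + 281 = 963
Selection 6: 963 + 281 = 1244
Selection 7: 1244 + 281 = 1525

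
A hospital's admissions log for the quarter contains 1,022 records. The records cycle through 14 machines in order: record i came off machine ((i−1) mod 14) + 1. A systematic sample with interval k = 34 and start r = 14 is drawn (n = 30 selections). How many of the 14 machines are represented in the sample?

Consecutive selections differ by k = 34, so their machine numbers differ by 34 mod 14 = 6.
gcd(34, 14) = 2, so the sample visits 14/2 = 7 distinct residues mod 14.
Start 14 is machine 14; the machines hit are 2, 4, 6, 8, 10, 12, 14.

7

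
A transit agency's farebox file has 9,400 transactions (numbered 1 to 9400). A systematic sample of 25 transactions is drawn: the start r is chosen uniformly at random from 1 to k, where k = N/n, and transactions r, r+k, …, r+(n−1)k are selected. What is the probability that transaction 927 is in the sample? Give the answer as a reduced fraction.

k = 9400/25 = 376.
Transaction 927 is selected iff r ≡ 927 (mod 376); exactly one such r in {1,…,376}.
Inclusion probability = 1/376.

1/376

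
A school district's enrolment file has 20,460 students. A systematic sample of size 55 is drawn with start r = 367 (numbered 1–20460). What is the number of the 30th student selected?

11155

k = 20460/55 = 372
30th selection = r + (30−1)·k = 367 + 29×372 = 367 + 10788 = 11155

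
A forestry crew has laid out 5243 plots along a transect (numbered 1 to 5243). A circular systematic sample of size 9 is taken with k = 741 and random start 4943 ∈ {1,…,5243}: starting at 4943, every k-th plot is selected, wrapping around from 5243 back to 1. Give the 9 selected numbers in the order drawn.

Selection 1: 4943
Selection 2: 4943 + 741 = 5684 → 5684 − 5243 = 441
Selection 3: 441 + 741 = 1182
Selection 4: 1182 + 741 = 1923
Selection 5: 1923 + 741 = 2664
Selection 6: 2664 + 741 = 3405
Selection 7: 3405 + 741 = 4146
Selection 8: 4146 + 741 = 4887
Selection 9: 4887 + 741 = 5628 → 5628 − 5243 = 385

4943, 441, 1182, 1923, 2664, 3405, 4146, 4887, 385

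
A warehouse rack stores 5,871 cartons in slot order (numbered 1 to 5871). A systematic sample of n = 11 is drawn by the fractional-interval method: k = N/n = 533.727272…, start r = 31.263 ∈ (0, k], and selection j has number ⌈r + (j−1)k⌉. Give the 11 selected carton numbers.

32, 565, 1099, 1633, 2167, 2700, 3234, 3768, 4302, 4835, 5369

j=1: r + 0k = 31.263 → ⌈·⌉ = 32
j=2: r + 1k = 564.990272… → ⌈·⌉ = 565
j=3: r + 2k = 1098.717545… → ⌈·⌉ = 1099
j=4: r + 3k = 1632.444818… → ⌈·⌉ = 1633
j=5: r + 4k = 2166.172090… → ⌈·⌉ = 2167
j=6: r + 5k = 2699.899363… → ⌈·⌉ = 2700
j=7: r + 6k = 3233.626636… → ⌈·⌉ = 3234
j=8: r + 7k = 3767.353909… → ⌈·⌉ = 3768
j=9: r + 8k = 4301.081181… → ⌈·⌉ = 4302
j=10: r + 9k = 4834.808454… → ⌈·⌉ = 4835
j=11: r + 10k = 5368.535727… → ⌈·⌉ = 5369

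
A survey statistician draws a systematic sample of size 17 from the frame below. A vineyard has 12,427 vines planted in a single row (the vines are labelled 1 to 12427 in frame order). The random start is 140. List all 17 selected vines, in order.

140, 871, 1602, 2333, 3064, 3795, 4526, 5257, 5988, 6719, 7450, 8181, 8912, 9643, 10374, 11105, 11836

k = N/n = 12427/17 = 731
vine 1: 140
vine 2: 140 + 731 = 871
vine 3: 871 + 731 = 1602
vine 4: 1602 + 731 = 2333
vine 5: 2333 + 731 = 3064
vine 6: 3064 + 731 = 3795
vine 7: 3795 + 731 = 4526
vine 8: 4526 + 731 = 5257
vine 9: 5257 + 731 = 5988
vine 10: 5988 + 731 = 6719
vine 11: 6719 + 731 = 7450
vine 12: 7450 + 731 = 8181
vine 13: 8181 + 731 = 8912
vine 14: 8912 + 731 = 9643
vine 15: 9643 + 731 = 10374
vine 16: 10374 + 731 = 11105
vine 17: 11105 + 731 = 11836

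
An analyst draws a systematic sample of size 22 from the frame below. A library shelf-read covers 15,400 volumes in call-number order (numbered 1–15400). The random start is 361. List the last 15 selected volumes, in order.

5261, 5961, 6661, 7361, 8061, 8761, 9461, 10161, 10861, 11561, 12261, 12961, 13661, 14361, 15061

k = N/n = 15400/22 = 700
8th selection = 361 + 7×700 = 5261
9th: 5261 + 700 = 5961
10th: 5961 + 700 = 6661
11th: 6661 + 700 = 7361
12th: 7361 + 700 = 8061
13th: 8061 + 700 = 8761
14th: 8761 + 700 = 9461
15th: 9461 + 700 = 10161
16th: 10161 + 700 = 10861
17th: 10861 + 700 = 11561
18th: 11561 + 700 = 12261
19th: 12261 + 700 = 12961
20th: 12961 + 700 = 13661
21st: 13661 + 700 = 14361
22nd: 14361 + 700 = 15061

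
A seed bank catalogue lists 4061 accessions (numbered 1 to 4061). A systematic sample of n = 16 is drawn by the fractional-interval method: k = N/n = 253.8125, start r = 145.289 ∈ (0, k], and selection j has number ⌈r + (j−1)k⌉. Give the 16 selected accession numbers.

146, 400, 653, 907, 1161, 1415, 1669, 1922, 2176, 2430, 2684, 2938, 3192, 3445, 3699, 3953

j=1: r + 0k = 145.289 → ⌈·⌉ = 146
j=2: r + 1k = 399.1015 → ⌈·⌉ = 400
j=3: r + 2k = 652.914 → ⌈·⌉ = 653
j=4: r + 3k = 906.7265 → ⌈·⌉ = 907
j=5: r + 4k = 1160.539 → ⌈·⌉ = 1161
j=6: r + 5k = 1414.3515 → ⌈·⌉ = 1415
j=7: r + 6k = 1668.164 → ⌈·⌉ = 1669
j=8: r + 7k = 1921.9765 → ⌈·⌉ = 1922
j=9: r + 8k = 2175.789 → ⌈·⌉ = 2176
j=10: r + 9k = 2429.6015 → ⌈·⌉ = 2430
j=11: r + 10k = 2683.414 → ⌈·⌉ = 2684
j=12: r + 11k = 2937.2265 → ⌈·⌉ = 2938
j=13: r + 12k = 3191.039 → ⌈·⌉ = 3192
j=14: r + 13k = 3444.8515 → ⌈·⌉ = 3445
j=15: r + 14k = 3698.664 → ⌈·⌉ = 3699
j=16: r + 15k = 3952.4765 → ⌈·⌉ = 3953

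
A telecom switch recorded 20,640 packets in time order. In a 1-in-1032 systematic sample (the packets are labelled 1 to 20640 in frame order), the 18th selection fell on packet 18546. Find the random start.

k = 1032
r = 18546 − (18−1)×1032 = 18546 − 17544 = 1002

1002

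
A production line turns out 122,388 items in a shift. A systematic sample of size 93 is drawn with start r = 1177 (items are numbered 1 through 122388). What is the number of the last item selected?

122249

k = 122388/93 = 1316
93rd selection = r + (93−1)·k = 1177 + 92×1316 = 1177 + 121072 = 122249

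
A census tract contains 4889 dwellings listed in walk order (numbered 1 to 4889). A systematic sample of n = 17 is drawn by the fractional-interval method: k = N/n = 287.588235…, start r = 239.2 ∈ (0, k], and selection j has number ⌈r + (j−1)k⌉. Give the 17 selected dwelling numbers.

j=1: r + 0k = 239.2 → ⌈·⌉ = 240
j=2: r + 1k = 526.788235… → ⌈·⌉ = 527
j=3: r + 2k = 814.376470… → ⌈·⌉ = 815
j=4: r + 3k = 1101.964705… → ⌈·⌉ = 1102
j=5: r + 4k = 1389.552941… → ⌈·⌉ = 1390
j=6: r + 5k = 1677.141176… → ⌈·⌉ = 1678
j=7: r + 6k = 1964.729411… → ⌈·⌉ = 1965
j=8: r + 7k = 2252.317647… → ⌈·⌉ = 2253
j=9: r + 8k = 2539.905882… → ⌈·⌉ = 2540
j=10: r + 9k = 2827.494117… → ⌈·⌉ = 2828
j=11: r + 10k = 3115.082352… → ⌈·⌉ = 3116
j=12: r + 11k = 3402.670588… → ⌈·⌉ = 3403
j=13: r + 12k = 3690.258823… → ⌈·⌉ = 3691
j=14: r + 13k = 3977.847058… → ⌈·⌉ = 3978
j=15: r + 14k = 4265.435294… → ⌈·⌉ = 4266
j=16: r + 15k = 4553.023529… → ⌈·⌉ = 4554
j=17: r + 16k = 4840.611764… → ⌈·⌉ = 4841

240, 527, 815, 1102, 1390, 1678, 1965, 2253, 2540, 2828, 3116, 3403, 3691, 3978, 4266, 4554, 4841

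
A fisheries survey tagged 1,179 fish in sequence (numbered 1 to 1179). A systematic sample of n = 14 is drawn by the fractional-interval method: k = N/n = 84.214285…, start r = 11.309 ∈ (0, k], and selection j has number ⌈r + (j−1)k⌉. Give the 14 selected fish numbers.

12, 96, 180, 264, 349, 433, 517, 601, 686, 770, 854, 938, 1022, 1107

j=1: r + 0k = 11.309 → ⌈·⌉ = 12
j=2: r + 1k = 95.523285… → ⌈·⌉ = 96
j=3: r + 2k = 179.737571… → ⌈·⌉ = 180
j=4: r + 3k = 263.951857… → ⌈·⌉ = 264
j=5: r + 4k = 348.166142… → ⌈·⌉ = 349
j=6: r + 5k = 432.380428… → ⌈·⌉ = 433
j=7: r + 6k = 516.594714… → ⌈·⌉ = 517
j=8: r + 7k = 600.809 → ⌈·⌉ = 601
j=9: r + 8k = 685.023285… → ⌈·⌉ = 686
j=10: r + 9k = 769.237571… → ⌈·⌉ = 770
j=11: r + 10k = 853.451857… → ⌈·⌉ = 854
j=12: r + 11k = 937.666142… → ⌈·⌉ = 938
j=13: r + 12k = 1021.880428… → ⌈·⌉ = 1022
j=14: r + 13k = 1106.094714… → ⌈·⌉ = 1107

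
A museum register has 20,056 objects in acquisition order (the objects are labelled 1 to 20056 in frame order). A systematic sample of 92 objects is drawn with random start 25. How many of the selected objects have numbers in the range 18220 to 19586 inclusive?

6

k = 20056/92 = 218
First selection ≥ 18220: 25 + ⌈(18220−25)/218⌉·218 = 25 + 84×218 = 18337
Last selection ≤ 19586: 25 + ⌊(19586−25)/218⌋·218 = 25 + 89×218 = 19427
Count = 89 − 84 + 1 = 6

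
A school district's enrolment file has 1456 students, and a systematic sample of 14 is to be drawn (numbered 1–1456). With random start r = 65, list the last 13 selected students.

k = N/n = 1456/14 = 104
2nd selection = 65 + 1×104 = 169
3rd: 169 + 104 = 273
4th: 273 + 104 = 377
5th: 377 + 104 = 481
6th: 481 + 104 = 585
7th: 585 + 104 = 689
8th: 689 + 104 = 793
9th: 793 + 104 = 897
10th: 897 + 104 = 1001
11th: 1001 + 104 = 1105
12th: 1105 + 104 = 1209
13th: 1209 + 104 = 1313
14th: 1313 + 104 = 1417

169, 273, 377, 481, 585, 689, 793, 897, 1001, 1105, 1209, 1313, 1417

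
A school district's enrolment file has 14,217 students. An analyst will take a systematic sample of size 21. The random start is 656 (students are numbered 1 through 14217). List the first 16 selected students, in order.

656, 1333, 2010, 2687, 3364, 4041, 4718, 5395, 6072, 6749, 7426, 8103, 8780, 9457, 10134, 10811

k = N/n = 14217/21 = 677
student 1: 656
student 2: 656 + 677 = 1333
student 3: 1333 + 677 = 2010
student 4: 2010 + 677 = 2687
student 5: 2687 + 677 = 3364
student 6: 3364 + 677 = 4041
student 7: 4041 + 677 = 4718
student 8: 4718 + 677 = 5395
student 9: 5395 + 677 = 6072
student 10: 6072 + 677 = 6749
student 11: 6749 + 677 = 7426
student 12: 7426 + 677 = 8103
student 13: 8103 + 677 = 8780
student 14: 8780 + 677 = 9457
student 15: 9457 + 677 = 10134
student 16: 10134 + 677 = 10811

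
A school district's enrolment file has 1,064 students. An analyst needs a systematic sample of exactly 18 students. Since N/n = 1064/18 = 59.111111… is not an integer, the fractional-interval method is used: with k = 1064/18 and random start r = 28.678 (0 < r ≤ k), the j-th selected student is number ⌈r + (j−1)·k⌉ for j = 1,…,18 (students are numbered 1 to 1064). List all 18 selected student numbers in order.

j=1: r + 0k = 28.678 → ⌈·⌉ = 29
j=2: r + 1k = 87.789111… → ⌈·⌉ = 88
j=3: r + 2k = 146.900222… → ⌈·⌉ = 147
j=4: r + 3k = 206.011333… → ⌈·⌉ = 207
j=5: r + 4k = 265.122444… → ⌈·⌉ = 266
j=6: r + 5k = 324.233555… → ⌈·⌉ = 325
j=7: r + 6k = 383.344666… → ⌈·⌉ = 384
j=8: r + 7k = 442.455777… → ⌈·⌉ = 443
j=9: r + 8k = 501.566888… → ⌈·⌉ = 502
j=10: r + 9k = 560.678 → ⌈·⌉ = 561
j=11: r + 10k = 619.789111… → ⌈·⌉ = 620
j=12: r + 11k = 678.900222… → ⌈·⌉ = 679
j=13: r + 12k = 738.011333… → ⌈·⌉ = 739
j=14: r + 13k = 797.122444… → ⌈·⌉ = 798
j=15: r + 14k = 856.233555… → ⌈·⌉ = 857
j=16: r + 15k = 915.344666… → ⌈·⌉ = 916
j=17: r + 16k = 974.455777… → ⌈·⌉ = 975
j=18: r + 17k = 1033.566888… → ⌈·⌉ = 1034

29, 88, 147, 207, 266, 325, 384, 443, 502, 561, 620, 679, 739, 798, 857, 916, 975, 1034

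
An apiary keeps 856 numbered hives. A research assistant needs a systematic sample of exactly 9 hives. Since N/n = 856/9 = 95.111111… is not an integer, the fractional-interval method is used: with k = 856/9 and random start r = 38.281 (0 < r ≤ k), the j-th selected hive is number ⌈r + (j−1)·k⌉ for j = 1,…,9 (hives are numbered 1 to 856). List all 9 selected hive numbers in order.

39, 134, 229, 324, 419, 514, 609, 705, 800

j=1: r + 0k = 38.281 → ⌈·⌉ = 39
j=2: r + 1k = 133.392111… → ⌈·⌉ = 134
j=3: r + 2k = 228.503222… → ⌈·⌉ = 229
j=4: r + 3k = 323.614333… → ⌈·⌉ = 324
j=5: r + 4k = 418.725444… → ⌈·⌉ = 419
j=6: r + 5k = 513.836555… → ⌈·⌉ = 514
j=7: r + 6k = 608.947666… → ⌈·⌉ = 609
j=8: r + 7k = 704.058777… → ⌈·⌉ = 705
j=9: r + 8k = 799.169888… → ⌈·⌉ = 800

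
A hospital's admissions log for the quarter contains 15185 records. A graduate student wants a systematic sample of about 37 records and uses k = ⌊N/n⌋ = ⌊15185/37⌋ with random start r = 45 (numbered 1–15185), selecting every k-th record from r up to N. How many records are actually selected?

37

k = ⌊15185/37⌋ = 410
Achieved size = ⌊(15185 − 45)/410⌋ + 1 = ⌊15140/410⌋ + 1 = 36 + 1 = 37
(last selection: 45 + 36×410 = 14805 ≤ 15185; next would be 15215 > 15185)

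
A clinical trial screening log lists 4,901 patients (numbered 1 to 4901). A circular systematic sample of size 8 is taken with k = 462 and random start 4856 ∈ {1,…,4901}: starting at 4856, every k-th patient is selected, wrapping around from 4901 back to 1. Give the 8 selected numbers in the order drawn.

Selection 1: 4856
Selection 2: 4856 + 462 = 5318 → 5318 − 4901 = 417
Selection 3: 417 + 462 = 879
Selection 4: 879 + 462 = 1341
Selection 5: 1341 + 462 = 1803
Selection 6: 1803 + 462 = 2265
Selection 7: 2265 + 462 = 2727
Selection 8: 2727 + 462 = 3189

4856, 417, 879, 1341, 1803, 2265, 2727, 3189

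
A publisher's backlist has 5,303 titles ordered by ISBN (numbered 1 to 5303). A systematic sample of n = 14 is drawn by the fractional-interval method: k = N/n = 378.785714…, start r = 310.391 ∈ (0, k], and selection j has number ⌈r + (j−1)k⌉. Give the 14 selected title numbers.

j=1: r + 0k = 310.391 → ⌈·⌉ = 311
j=2: r + 1k = 689.176714… → ⌈·⌉ = 690
j=3: r + 2k = 1067.962428… → ⌈·⌉ = 1068
j=4: r + 3k = 1446.748142… → ⌈·⌉ = 1447
j=5: r + 4k = 1825.533857… → ⌈·⌉ = 1826
j=6: r + 5k = 2204.319571… → ⌈·⌉ = 2205
j=7: r + 6k = 2583.105285… → ⌈·⌉ = 2584
j=8: r + 7k = 2961.891 → ⌈·⌉ = 2962
j=9: r + 8k = 3340.676714… → ⌈·⌉ = 3341
j=10: r + 9k = 3719.462428… → ⌈·⌉ = 3720
j=11: r + 10k = 4098.248142… → ⌈·⌉ = 4099
j=12: r + 11k = 4477.033857… → ⌈·⌉ = 4478
j=13: r + 12k = 4855.819571… → ⌈·⌉ = 4856
j=14: r + 13k = 5234.605285… → ⌈·⌉ = 5235

311, 690, 1068, 1447, 1826, 2205, 2584, 2962, 3341, 3720, 4099, 4478, 4856, 5235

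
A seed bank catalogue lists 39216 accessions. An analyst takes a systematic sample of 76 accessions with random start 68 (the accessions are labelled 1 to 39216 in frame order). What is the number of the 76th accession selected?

38768

k = 39216/76 = 516
76th selection = r + (76−1)·k = 68 + 75×516 = 68 + 38700 = 38768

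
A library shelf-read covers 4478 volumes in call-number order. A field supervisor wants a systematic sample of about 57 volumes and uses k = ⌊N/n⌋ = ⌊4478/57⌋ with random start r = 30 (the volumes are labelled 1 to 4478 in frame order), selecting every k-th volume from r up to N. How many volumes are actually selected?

k = ⌊4478/57⌋ = 78
Achieved size = ⌊(4478 − 30)/78⌋ + 1 = ⌊4448/78⌋ + 1 = 57 + 1 = 58
(last selection: 30 + 57×78 = 4476 ≤ 4478; next would be 4554 > 4478)

58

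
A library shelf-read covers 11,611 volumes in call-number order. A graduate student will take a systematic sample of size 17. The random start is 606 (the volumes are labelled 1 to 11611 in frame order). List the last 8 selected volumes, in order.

6753, 7436, 8119, 8802, 9485, 10168, 10851, 11534

k = N/n = 11611/17 = 683
10th selection = 606 + 9×683 = 6753
11th: 6753 + 683 = 7436
12th: 7436 + 683 = 8119
13th: 8119 + 683 = 8802
14th: 8802 + 683 = 9485
15th: 9485 + 683 = 10168
16th: 10168 + 683 = 10851
17th: 10851 + 683 = 11534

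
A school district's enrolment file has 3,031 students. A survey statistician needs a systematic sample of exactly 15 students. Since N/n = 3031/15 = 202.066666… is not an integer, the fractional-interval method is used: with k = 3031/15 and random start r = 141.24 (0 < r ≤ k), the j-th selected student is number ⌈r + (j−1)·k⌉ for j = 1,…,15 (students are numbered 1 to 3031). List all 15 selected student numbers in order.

142, 344, 546, 748, 950, 1152, 1354, 1556, 1758, 1960, 2162, 2364, 2567, 2769, 2971

j=1: r + 0k = 141.24 → ⌈·⌉ = 142
j=2: r + 1k = 343.306666… → ⌈·⌉ = 344
j=3: r + 2k = 545.373333… → ⌈·⌉ = 546
j=4: r + 3k = 747.44 → ⌈·⌉ = 748
j=5: r + 4k = 949.506666… → ⌈·⌉ = 950
j=6: r + 5k = 1151.573333… → ⌈·⌉ = 1152
j=7: r + 6k = 1353.64 → ⌈·⌉ = 1354
j=8: r + 7k = 1555.706666… → ⌈·⌉ = 1556
j=9: r + 8k = 1757.773333… → ⌈·⌉ = 1758
j=10: r + 9k = 1959.84 → ⌈·⌉ = 1960
j=11: r + 10k = 2161.906666… → ⌈·⌉ = 2162
j=12: r + 11k = 2363.973333… → ⌈·⌉ = 2364
j=13: r + 12k = 2566.04 → ⌈·⌉ = 2567
j=14: r + 13k = 2768.106666… → ⌈·⌉ = 2769
j=15: r + 14k = 2970.173333… → ⌈·⌉ = 2971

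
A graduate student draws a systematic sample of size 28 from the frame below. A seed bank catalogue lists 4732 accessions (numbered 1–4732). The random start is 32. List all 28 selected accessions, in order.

k = N/n = 4732/28 = 169
accession 1: 32
accession 2: 32 + 169 = 201
accession 3: 201 + 169 = 370
accession 4: 370 + 169 = 539
accession 5: 539 + 169 = 708
accession 6: 708 + 169 = 877
accession 7: 877 + 169 = 1046
accession 8: 1046 + 169 = 1215
accession 9: 1215 + 169 = 1384
accession 10: 1384 + 169 = 1553
accession 11: 1553 + 169 = 1722
accession 12: 1722 + 169 = 1891
accession 13: 1891 + 169 = 2060
accession 14: 2060 + 169 = 2229
accession 15: 2229 + 169 = 2398
accession 16: 2398 + 169 = 2567
accession 17: 2567 + 169 = 2736
accession 18: 2736 + 169 = 2905
accession 19: 2905 + 169 = 3074
accession 20: 3074 + 169 = 3243
accession 21: 3243 + 169 = 3412
accession 22: 3412 + 169 = 3581
accession 23: 3581 + 169 = 3750
accession 24: 3750 + 169 = 3919
accession 25: 3919 + 169 = 4088
accession 26: 4088 + 169 = 4257
accession 27: 4257 + 169 = 4426
accession 28: 4426 + 169 = 4595

32, 201, 370, 539, 708, 877, 1046, 1215, 1384, 1553, 1722, 1891, 2060, 2229, 2398, 2567, 2736, 2905, 3074, 3243, 3412, 3581, 3750, 3919, 4088, 4257, 4426, 4595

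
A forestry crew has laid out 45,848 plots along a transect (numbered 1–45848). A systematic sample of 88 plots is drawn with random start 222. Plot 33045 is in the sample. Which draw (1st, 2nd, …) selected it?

k = 45848/88 = 521
position = (33045 − 222)/521 + 1 = 32823/521 + 1 = 63 + 1 = 64

64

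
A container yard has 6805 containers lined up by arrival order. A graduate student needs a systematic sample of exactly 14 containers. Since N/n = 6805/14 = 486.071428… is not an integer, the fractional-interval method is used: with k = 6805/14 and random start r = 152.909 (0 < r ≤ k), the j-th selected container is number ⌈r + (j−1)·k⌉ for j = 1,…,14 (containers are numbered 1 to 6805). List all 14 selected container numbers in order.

153, 639, 1126, 1612, 2098, 2584, 3070, 3556, 4042, 4528, 5014, 5500, 5986, 6472

j=1: r + 0k = 152.909 → ⌈·⌉ = 153
j=2: r + 1k = 638.980428… → ⌈·⌉ = 639
j=3: r + 2k = 1125.051857… → ⌈·⌉ = 1126
j=4: r + 3k = 1611.123285… → ⌈·⌉ = 1612
j=5: r + 4k = 2097.194714… → ⌈·⌉ = 2098
j=6: r + 5k = 2583.266142… → ⌈·⌉ = 2584
j=7: r + 6k = 3069.337571… → ⌈·⌉ = 3070
j=8: r + 7k = 3555.409 → ⌈·⌉ = 3556
j=9: r + 8k = 4041.480428… → ⌈·⌉ = 4042
j=10: r + 9k = 4527.551857… → ⌈·⌉ = 4528
j=11: r + 10k = 5013.623285… → ⌈·⌉ = 5014
j=12: r + 11k = 5499.694714… → ⌈·⌉ = 5500
j=13: r + 12k = 5985.766142… → ⌈·⌉ = 5986
j=14: r + 13k = 6471.837571… → ⌈·⌉ = 6472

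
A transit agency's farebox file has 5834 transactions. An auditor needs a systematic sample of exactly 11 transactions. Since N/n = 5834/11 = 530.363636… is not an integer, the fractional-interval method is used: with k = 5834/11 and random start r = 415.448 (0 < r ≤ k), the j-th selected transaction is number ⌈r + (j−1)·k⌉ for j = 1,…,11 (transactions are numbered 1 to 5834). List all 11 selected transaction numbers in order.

j=1: r + 0k = 415.448 → ⌈·⌉ = 416
j=2: r + 1k = 945.811636… → ⌈·⌉ = 946
j=3: r + 2k = 1476.175272… → ⌈·⌉ = 1477
j=4: r + 3k = 2006.538909… → ⌈·⌉ = 2007
j=5: r + 4k = 2536.902545… → ⌈·⌉ = 2537
j=6: r + 5k = 3067.266181… → ⌈·⌉ = 3068
j=7: r + 6k = 3597.629818… → ⌈·⌉ = 3598
j=8: r + 7k = 4127.993454… → ⌈·⌉ = 4128
j=9: r + 8k = 4658.357090… → ⌈·⌉ = 4659
j=10: r + 9k = 5188.720727… → ⌈·⌉ = 5189
j=11: r + 10k = 5719.084363… → ⌈·⌉ = 5720

416, 946, 1477, 2007, 2537, 3068, 3598, 4128, 4659, 5189, 5720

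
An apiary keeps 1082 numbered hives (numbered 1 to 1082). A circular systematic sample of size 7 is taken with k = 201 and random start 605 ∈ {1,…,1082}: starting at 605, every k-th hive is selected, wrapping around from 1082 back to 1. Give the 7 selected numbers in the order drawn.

Selection 1: 605
Selection 2: 605 + 201 = 806
Selection 3: 806 + 201 = 1007
Selection 4: 1007 + 201 = 1208 → 1208 − 1082 = 126
Selection 5: 126 + 201 = 327
Selection 6: 327 + 201 = 528
Selection 7: 528 + 201 = 729

605, 806, 1007, 126, 327, 528, 729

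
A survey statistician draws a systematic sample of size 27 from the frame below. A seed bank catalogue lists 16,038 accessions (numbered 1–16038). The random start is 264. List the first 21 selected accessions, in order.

k = N/n = 16038/27 = 594
accession 1: 264
accession 2: 264 + 594 = 858
accession 3: 858 + 594 = 1452
accession 4: 1452 + 594 = 2046
accession 5: 2046 + 594 = 2640
accession 6: 2640 + 594 = 3234
accession 7: 3234 + 594 = 3828
accession 8: 3828 + 594 = 4422
accession 9: 4422 + 594 = 5016
accession 10: 5016 + 594 = 5610
accession 11: 5610 + 594 = 6204
accession 12: 6204 + 594 = 6798
accession 13: 6798 + 594 = 7392
accession 14: 7392 + 594 = 7986
accession 15: 7986 + 594 = 8580
accession 16: 8580 + 594 = 9174
accession 17: 9174 + 594 = 9768
accession 18: 9768 + 594 = 10362
accession 19: 10362 + 594 = 10956
accession 20: 10956 + 594 = 11550
accession 21: 11550 + 594 = 12144

264, 858, 1452, 2046, 2640, 3234, 3828, 4422, 5016, 5610, 6204, 6798, 7392, 7986, 8580, 9174, 9768, 10362, 10956, 11550, 12144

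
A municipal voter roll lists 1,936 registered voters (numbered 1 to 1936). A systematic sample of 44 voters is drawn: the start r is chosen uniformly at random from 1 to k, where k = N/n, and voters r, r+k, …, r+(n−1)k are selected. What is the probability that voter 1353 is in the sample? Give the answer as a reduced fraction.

k = 1936/44 = 44.
Voter 1353 is selected iff r ≡ 1353 (mod 44); exactly one such r in {1,…,44}.
Inclusion probability = 1/44.

1/44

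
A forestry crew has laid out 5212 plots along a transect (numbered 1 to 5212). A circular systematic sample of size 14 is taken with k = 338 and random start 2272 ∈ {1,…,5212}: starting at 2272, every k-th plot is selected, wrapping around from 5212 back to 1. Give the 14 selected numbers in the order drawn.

Selection 1: 2272
Selection 2: 2272 + 338 = 2610
Selection 3: 2610 + 338 = 2948
Selection 4: 2948 + 338 = 3286
Selection 5: 3286 + 338 = 3624
Selection 6: 3624 + 338 = 3962
Selection 7: 3962 + 338 = 4300
Selection 8: 4300 + 338 = 4638
Selection 9: 4638 + 338 = 4976
Selection 10: 4976 + 338 = 5314 → 5314 − 5212 = 102
Selection 11: 102 + 338 = 440
Selection 12: 440 + 338 = 778
Selection 13: 778 + 338 = 1116
Selection 14: 1116 + 338 = 1454

2272, 2610, 2948, 3286, 3624, 3962, 4300, 4638, 4976, 102, 440, 778, 1116, 1454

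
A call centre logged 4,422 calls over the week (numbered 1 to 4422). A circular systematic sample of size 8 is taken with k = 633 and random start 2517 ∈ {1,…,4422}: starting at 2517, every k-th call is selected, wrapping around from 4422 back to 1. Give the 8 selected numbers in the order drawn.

2517, 3150, 3783, 4416, 627, 1260, 1893, 2526

Selection 1: 2517
Selection 2: 2517 + 633 = 3150
Selection 3: 3150 + 633 = 3783
Selection 4: 3783 + 633 = 4416
Selection 5: 4416 + 633 = 5049 → 5049 − 4422 = 627
Selection 6: 627 + 633 = 1260
Selection 7: 1260 + 633 = 1893
Selection 8: 1893 + 633 = 2526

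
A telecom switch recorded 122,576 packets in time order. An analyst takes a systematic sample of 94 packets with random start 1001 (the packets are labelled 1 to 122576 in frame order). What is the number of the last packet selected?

122273

k = 122576/94 = 1304
94th selection = r + (94−1)·k = 1001 + 93×1304 = 1001 + 121272 = 122273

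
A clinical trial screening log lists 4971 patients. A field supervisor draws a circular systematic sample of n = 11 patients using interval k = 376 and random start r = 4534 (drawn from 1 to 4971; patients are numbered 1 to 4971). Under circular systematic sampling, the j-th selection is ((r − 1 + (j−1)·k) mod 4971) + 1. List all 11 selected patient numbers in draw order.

Selection 1: 4534
Selection 2: 4534 + 376 = 4910
Selection 3: 4910 + 376 = 5286 → 5286 − 4971 = 315
Selection 4: 315 + 376 = 691
Selection 5: 691 + 376 = 1067
Selection 6: 1067 + 376 = 1443
Selection 7: 1443 + 376 = 1819
Selection 8: 1819 + 376 = 2195
Selection 9: 2195 + 376 = 2571
Selection 10: 2571 + 376 = 2947
Selection 11: 2947 + 376 = 3323

4534, 4910, 315, 691, 1067, 1443, 1819, 2195, 2571, 2947, 3323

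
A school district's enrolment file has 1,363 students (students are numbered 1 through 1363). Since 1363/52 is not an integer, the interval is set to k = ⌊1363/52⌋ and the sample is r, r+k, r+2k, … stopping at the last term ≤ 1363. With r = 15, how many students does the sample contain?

52

k = ⌊1363/52⌋ = 26
Achieved size = ⌊(1363 − 15)/26⌋ + 1 = ⌊1348/26⌋ + 1 = 51 + 1 = 52
(last selection: 15 + 51×26 = 1341 ≤ 1363; next would be 1367 > 1363)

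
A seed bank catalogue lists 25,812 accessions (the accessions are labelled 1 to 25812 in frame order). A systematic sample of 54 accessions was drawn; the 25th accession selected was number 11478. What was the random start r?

6

k = 25812/54 = 478
r = 11478 − (25−1)×478 = 11478 − 11472 = 6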